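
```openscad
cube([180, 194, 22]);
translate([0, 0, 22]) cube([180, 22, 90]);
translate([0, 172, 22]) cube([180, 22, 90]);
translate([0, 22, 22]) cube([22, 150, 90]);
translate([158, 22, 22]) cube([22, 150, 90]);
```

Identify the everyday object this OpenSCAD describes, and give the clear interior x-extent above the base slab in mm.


An open box. The internal width is 136 mm.

A 180×194 base slab with four walls standing on it — an open box. The base is 180 mm wide and the walls are 22 mm thick, so the internal width is 180 − 2 × 22 = 136 mm.


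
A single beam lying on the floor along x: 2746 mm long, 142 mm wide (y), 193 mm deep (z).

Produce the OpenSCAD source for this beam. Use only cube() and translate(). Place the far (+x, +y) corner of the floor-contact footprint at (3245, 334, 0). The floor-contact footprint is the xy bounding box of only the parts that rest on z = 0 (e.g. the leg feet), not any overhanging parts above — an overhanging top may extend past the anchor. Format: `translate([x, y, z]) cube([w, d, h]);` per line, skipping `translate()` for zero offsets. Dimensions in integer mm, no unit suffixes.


translate([499, 192, 0]) cube([2746, 142, 193]);


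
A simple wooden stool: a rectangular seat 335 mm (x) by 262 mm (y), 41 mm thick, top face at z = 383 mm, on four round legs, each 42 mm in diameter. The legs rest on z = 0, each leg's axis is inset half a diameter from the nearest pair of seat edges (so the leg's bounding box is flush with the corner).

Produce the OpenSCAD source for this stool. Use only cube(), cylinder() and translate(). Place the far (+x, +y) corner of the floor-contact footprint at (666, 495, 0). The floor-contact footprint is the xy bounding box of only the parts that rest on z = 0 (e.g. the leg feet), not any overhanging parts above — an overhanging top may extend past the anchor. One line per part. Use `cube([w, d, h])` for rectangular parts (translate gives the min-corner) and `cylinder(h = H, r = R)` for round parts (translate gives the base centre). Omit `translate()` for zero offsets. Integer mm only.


// leg_h = 383 - 41 = 342
translate([331, 233, 342]) cube([335, 262, 41]);
translate([352, 254, 0]) cylinder(h = 342, r = 21);
translate([645, 254, 0]) cylinder(h = 342, r = 21);
translate([352, 474, 0]) cylinder(h = 342, r = 21);
translate([645, 474, 0]) cylinder(h = 342, r = 21);


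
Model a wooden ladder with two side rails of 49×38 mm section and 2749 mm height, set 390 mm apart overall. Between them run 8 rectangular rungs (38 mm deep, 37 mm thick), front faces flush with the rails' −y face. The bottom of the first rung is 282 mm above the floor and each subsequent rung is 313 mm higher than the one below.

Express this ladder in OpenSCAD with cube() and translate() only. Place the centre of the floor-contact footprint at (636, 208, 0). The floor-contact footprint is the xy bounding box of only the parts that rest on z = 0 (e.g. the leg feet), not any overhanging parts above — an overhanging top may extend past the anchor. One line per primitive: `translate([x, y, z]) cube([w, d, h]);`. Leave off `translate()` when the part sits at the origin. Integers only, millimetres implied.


// rung span = 390 - 2*49 = 292
// rung[k] z = 282 + k*313
translate([441, 189, 0]) cube([49, 38, 2749]);
translate([782, 189, 0]) cube([49, 38, 2749]);
translate([490, 189, 282]) cube([292, 38, 37]);
translate([490, 189, 595]) cube([292, 38, 37]);
translate([490, 189, 908]) cube([292, 38, 37]);
translate([490, 189, 1221]) cube([292, 38, 37]);
translate([490, 189, 1534]) cube([292, 38, 37]);
translate([490, 189, 1847]) cube([292, 38, 37]);
translate([490, 189, 2160]) cube([292, 38, 37]);
translate([490, 189, 2473]) cube([292, 38, 37]);


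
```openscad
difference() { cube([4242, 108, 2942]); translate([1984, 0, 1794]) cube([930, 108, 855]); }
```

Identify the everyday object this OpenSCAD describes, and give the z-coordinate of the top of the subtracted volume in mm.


A wall with a window opening. The window head height is 2649 mm.

A wall with a rectangular opening subtracted — a window. Sill at z = 1794, opening 855 mm tall, so the head is at 1794 + 855 = 2649 mm.


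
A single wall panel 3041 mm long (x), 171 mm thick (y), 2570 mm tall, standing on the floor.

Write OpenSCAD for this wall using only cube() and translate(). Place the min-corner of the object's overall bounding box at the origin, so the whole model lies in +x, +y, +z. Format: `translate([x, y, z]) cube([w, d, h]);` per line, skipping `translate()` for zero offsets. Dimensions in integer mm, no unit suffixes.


cube([3041, 171, 2570]);


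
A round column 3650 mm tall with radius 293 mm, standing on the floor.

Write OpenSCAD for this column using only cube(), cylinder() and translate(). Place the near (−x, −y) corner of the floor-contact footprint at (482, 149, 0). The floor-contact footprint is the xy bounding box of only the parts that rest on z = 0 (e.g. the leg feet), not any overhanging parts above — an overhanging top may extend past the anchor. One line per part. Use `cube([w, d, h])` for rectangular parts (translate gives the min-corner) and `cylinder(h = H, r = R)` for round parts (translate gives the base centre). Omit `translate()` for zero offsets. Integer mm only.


translate([775, 442, 0]) cylinder(h = 3650, r = 293);


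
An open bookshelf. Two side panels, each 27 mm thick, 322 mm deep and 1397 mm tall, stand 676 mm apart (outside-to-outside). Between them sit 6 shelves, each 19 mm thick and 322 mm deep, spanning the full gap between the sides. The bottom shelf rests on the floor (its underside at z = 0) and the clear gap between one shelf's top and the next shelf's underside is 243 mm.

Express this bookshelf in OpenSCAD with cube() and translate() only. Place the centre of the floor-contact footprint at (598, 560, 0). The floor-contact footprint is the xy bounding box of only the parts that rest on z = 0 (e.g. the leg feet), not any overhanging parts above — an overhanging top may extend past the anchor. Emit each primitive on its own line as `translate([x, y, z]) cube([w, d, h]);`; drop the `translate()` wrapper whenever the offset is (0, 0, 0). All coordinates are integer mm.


translate([260, 399, 0]) cube([27, 322, 1397]);
translate([909, 399, 0]) cube([27, 322, 1397]);
translate([287, 399, 0]) cube([622, 322, 19]);
translate([287, 399, 262]) cube([622, 322, 19]);
translate([287, 399, 524]) cube([622, 322, 19]);
translate([287, 399, 786]) cube([622, 322, 19]);
translate([287, 399, 1048]) cube([622, 322, 19]);
translate([287, 399, 1310]) cube([622, 322, 19]);


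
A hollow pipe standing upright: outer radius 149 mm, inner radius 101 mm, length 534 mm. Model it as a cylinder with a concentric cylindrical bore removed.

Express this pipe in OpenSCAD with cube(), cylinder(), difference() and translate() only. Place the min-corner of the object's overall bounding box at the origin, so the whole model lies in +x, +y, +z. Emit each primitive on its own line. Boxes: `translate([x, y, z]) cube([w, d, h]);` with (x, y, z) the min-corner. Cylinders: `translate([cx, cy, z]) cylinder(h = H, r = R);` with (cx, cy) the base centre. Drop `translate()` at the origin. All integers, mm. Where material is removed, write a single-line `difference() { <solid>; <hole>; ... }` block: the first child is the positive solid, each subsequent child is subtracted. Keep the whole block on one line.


difference() { translate([149, 149, 0]) cylinder(h = 534, r = 149); translate([149, 149, 0]) cylinder(h = 534, r = 101); }


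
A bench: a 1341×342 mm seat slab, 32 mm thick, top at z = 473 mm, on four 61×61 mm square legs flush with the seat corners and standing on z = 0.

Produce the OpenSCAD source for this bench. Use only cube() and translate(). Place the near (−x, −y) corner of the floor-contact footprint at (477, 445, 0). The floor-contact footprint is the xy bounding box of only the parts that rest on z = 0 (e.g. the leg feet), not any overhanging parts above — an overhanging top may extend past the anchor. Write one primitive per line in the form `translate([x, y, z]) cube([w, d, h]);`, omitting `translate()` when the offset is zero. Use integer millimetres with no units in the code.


// leg_h = 473 − 32 = 441
translate([477, 445, 441]) cube([1341, 342, 32]);
translate([477, 445, 0]) cube([61, 61, 441]);
translate([477, 726, 0]) cube([61, 61, 441]);
translate([1757, 445, 0]) cube([61, 61, 441]);
translate([1757, 726, 0]) cube([61, 61, 441]);


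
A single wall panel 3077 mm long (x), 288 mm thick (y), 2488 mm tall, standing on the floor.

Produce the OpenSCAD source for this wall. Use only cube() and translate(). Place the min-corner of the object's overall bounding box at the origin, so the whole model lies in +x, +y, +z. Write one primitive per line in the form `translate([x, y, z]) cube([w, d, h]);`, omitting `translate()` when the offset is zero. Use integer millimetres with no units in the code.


cube([3077, 288, 2488]);


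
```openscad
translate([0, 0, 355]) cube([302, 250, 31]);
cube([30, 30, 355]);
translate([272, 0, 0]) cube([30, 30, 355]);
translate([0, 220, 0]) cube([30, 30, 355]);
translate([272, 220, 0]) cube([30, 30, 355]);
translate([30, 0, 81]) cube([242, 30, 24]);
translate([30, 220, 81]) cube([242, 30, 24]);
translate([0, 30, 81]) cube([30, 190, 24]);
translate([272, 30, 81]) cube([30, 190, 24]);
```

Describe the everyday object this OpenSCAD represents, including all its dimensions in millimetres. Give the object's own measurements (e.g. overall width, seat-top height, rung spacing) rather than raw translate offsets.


A simple wooden stool: a rectangular seat 302 mm (x) by 250 mm (y), 31 mm thick, top face at z = 386 mm, on four square legs, each 30×30 mm in cross-section. The legs rest on z = 0, each flush with a corner of the seat. Four stretchers, 30 mm wide and 24 mm tall, connect adjacent legs with their undersides at z = 81 mm, each running between the inner faces of the legs it joins and aligned with the legs' outer faces on the other axis.


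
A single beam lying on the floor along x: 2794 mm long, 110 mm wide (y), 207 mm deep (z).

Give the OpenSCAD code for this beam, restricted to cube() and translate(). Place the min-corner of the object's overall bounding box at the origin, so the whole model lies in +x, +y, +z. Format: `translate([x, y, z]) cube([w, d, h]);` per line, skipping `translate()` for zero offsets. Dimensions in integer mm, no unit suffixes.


cube([2794, 110, 207]);


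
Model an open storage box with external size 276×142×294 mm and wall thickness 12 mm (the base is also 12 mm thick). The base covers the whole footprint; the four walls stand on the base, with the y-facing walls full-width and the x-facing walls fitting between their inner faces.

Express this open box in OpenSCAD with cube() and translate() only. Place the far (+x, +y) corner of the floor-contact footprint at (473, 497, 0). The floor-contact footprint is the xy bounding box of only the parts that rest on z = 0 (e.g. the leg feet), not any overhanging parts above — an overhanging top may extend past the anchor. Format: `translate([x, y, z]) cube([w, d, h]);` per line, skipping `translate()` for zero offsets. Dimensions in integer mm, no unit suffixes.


translate([197, 355, 0]) cube([276, 142, 12]);
translate([197, 355, 12]) cube([276, 12, 282]);
translate([197, 485, 12]) cube([276, 12, 282]);
translate([197, 367, 12]) cube([12, 118, 282]);
translate([461, 367, 12]) cube([12, 118, 282]);


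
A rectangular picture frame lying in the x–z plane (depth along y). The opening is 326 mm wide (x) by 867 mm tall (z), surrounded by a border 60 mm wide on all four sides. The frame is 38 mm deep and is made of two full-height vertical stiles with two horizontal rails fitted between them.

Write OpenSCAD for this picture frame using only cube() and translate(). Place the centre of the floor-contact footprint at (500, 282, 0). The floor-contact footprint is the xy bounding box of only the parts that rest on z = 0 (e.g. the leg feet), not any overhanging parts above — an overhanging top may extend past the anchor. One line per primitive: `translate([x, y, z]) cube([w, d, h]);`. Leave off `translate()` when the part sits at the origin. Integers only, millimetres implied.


translate([277, 263, 0]) cube([60, 38, 987]);
translate([663, 263, 0]) cube([60, 38, 987]);
translate([337, 263, 0]) cube([326, 38, 60]);
translate([337, 263, 927]) cube([326, 38, 60]);


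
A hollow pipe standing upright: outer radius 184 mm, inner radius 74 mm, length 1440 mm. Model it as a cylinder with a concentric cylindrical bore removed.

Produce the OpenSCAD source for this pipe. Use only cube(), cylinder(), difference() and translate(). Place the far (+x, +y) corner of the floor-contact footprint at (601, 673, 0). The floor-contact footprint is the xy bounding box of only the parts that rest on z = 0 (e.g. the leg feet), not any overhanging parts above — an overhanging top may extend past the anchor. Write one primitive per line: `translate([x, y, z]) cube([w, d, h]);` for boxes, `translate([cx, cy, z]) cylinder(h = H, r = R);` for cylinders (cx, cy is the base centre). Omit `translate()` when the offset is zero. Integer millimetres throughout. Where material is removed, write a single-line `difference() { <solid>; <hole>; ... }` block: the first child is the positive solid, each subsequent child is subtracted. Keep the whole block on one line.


difference() { translate([417, 489, 0]) cylinder(h = 1440, r = 184); translate([417, 489, 0]) cylinder(h = 1440, r = 74); }


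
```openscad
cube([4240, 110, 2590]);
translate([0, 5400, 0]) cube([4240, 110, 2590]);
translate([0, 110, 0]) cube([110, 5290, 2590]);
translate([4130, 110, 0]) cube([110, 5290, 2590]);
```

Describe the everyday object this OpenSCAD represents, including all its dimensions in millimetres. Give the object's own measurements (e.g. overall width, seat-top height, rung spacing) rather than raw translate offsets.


The wall frame of a small rectangular building: four walls, each 2590 mm tall and 110 mm thick, enclosing a footprint 4240 mm (x) by 5510 mm (y) outside-to-outside, with no floor or roof. The front and back walls (the −y and +y sides) span the full width; the two side walls fit between them.


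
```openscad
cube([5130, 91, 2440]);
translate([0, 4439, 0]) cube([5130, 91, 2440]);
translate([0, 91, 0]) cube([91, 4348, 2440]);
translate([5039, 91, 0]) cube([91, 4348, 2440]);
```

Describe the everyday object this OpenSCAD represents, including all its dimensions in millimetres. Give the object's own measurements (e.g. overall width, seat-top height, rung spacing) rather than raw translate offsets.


The wall frame of a small rectangular building: four walls, each 2440 mm tall and 91 mm thick, enclosing a footprint 5130 mm (x) by 4530 mm (y) outside-to-outside, with no floor or roof. The front and back walls (the −y and +y sides) span the full width; the two side walls fit between them.


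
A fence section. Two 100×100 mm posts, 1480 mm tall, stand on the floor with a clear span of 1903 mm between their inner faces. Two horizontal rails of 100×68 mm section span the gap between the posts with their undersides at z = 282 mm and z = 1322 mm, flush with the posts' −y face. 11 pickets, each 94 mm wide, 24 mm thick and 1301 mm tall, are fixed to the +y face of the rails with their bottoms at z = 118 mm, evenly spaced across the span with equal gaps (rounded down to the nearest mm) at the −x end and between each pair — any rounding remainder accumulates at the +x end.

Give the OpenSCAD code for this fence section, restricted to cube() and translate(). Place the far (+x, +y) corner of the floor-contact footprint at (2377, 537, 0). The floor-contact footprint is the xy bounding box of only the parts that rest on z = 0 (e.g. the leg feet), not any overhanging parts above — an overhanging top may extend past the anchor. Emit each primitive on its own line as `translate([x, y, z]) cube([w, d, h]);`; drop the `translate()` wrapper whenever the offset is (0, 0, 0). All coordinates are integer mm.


translate([274, 437, 0]) cube([100, 100, 1480]);
translate([2277, 437, 0]) cube([100, 100, 1480]);
translate([374, 437, 282]) cube([1903, 100, 68]);
translate([374, 437, 1322]) cube([1903, 100, 68]);
translate([446, 537, 118]) cube([94, 24, 1301]);
translate([612, 537, 118]) cube([94, 24, 1301]);
translate([778, 537, 118]) cube([94, 24, 1301]);
translate([944, 537, 118]) cube([94, 24, 1301]);
translate([1110, 537, 118]) cube([94, 24, 1301]);
translate([1276, 537, 118]) cube([94, 24, 1301]);
translate([1442, 537, 118]) cube([94, 24, 1301]);
translate([1608, 537, 118]) cube([94, 24, 1301]);
translate([1774, 537, 118]) cube([94, 24, 1301]);
translate([1940, 537, 118]) cube([94, 24, 1301]);
translate([2106, 537, 118]) cube([94, 24, 1301]);


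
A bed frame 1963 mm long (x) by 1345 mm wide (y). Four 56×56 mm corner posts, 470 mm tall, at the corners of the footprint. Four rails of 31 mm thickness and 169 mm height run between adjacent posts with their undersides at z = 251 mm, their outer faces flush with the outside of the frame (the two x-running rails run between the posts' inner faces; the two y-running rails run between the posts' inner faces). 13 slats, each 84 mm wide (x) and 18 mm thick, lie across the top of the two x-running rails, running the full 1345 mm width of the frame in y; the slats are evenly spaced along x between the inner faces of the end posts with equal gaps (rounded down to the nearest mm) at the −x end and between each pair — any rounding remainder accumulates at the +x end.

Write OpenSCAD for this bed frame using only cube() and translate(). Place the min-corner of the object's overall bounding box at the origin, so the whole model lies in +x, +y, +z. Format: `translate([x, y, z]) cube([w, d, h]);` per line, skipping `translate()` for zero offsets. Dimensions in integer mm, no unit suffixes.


// slat z = rail_z + rail_h = 251 + 169 = 420
// slat gap = ⌊(1851 − 13·84) / 14⌋ = 54
cube([56, 56, 470]);
translate([0, 1289, 0]) cube([56, 56, 470]);
translate([1907, 0, 0]) cube([56, 56, 470]);
translate([1907, 1289, 0]) cube([56, 56, 470]);
translate([56, 0, 251]) cube([1851, 31, 169]);
translate([56, 1314, 251]) cube([1851, 31, 169]);
translate([0, 56, 251]) cube([31, 1233, 169]);
translate([1932, 56, 251]) cube([31, 1233, 169]);
translate([110, 0, 420]) cube([84, 1345, 18]);
translate([248, 0, 420]) cube([84, 1345, 18]);
translate([386, 0, 420]) cube([84, 1345, 18]);
translate([524, 0, 420]) cube([84, 1345, 18]);
translate([662, 0, 420]) cube([84, 1345, 18]);
translate([800, 0, 420]) cube([84, 1345, 18]);
translate([938, 0, 420]) cube([84, 1345, 18]);
translate([1076, 0, 420]) cube([84, 1345, 18]);
translate([1214, 0, 420]) cube([84, 1345, 18]);
translate([1352, 0, 420]) cube([84, 1345, 18]);
translate([1490, 0, 420]) cube([84, 1345, 18]);
translate([1628, 0, 420]) cube([84, 1345, 18]);
translate([1766, 0, 420]) cube([84, 1345, 18]);


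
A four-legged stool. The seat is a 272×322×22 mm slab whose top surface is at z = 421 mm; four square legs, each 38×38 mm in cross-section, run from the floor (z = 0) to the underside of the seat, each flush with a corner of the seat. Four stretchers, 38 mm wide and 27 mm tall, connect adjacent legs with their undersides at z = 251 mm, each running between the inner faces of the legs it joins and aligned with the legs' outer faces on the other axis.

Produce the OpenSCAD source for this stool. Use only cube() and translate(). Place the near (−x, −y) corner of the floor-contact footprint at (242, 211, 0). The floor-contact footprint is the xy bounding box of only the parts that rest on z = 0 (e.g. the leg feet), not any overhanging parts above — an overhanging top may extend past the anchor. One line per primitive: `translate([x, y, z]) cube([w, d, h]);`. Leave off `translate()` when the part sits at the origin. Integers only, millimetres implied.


translate([242, 211, 399]) cube([272, 322, 22]);
translate([242, 211, 0]) cube([38, 38, 399]);
translate([476, 211, 0]) cube([38, 38, 399]);
translate([242, 495, 0]) cube([38, 38, 399]);
translate([476, 495, 0]) cube([38, 38, 399]);
translate([280, 211, 251]) cube([196, 38, 27]);
translate([280, 495, 251]) cube([196, 38, 27]);
translate([242, 249, 251]) cube([38, 246, 27]);
translate([476, 249, 251]) cube([38, 246, 27]);


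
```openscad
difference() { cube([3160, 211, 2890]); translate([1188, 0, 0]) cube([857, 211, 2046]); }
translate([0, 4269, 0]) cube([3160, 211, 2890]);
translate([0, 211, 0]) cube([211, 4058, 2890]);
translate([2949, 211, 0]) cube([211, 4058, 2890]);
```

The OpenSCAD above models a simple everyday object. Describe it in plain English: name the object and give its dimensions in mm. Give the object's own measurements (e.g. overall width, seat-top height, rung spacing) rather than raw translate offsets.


A single room: four walls, each 2890 mm tall and 211 mm thick, enclosing an outside footprint 3160×4480 mm (x × y), no floor or roof. The front and back walls (−y and +y sides) run the full x-width; the side walls fit between their inner faces. A door opening 857 mm wide and 2046 mm tall is cut through the front wall from the floor up, its −x edge 1188 mm from the wall's −x end.


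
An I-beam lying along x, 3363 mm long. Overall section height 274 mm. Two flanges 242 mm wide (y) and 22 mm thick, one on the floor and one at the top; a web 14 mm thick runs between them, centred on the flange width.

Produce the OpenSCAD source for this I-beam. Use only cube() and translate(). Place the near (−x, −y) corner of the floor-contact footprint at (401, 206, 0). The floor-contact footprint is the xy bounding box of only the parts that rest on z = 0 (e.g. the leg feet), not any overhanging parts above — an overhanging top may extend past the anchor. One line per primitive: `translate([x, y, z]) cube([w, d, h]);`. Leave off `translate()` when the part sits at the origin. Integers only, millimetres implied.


translate([401, 206, 0]) cube([3363, 242, 22]);
translate([401, 320, 22]) cube([3363, 14, 230]);
translate([401, 206, 252]) cube([3363, 242, 22]);


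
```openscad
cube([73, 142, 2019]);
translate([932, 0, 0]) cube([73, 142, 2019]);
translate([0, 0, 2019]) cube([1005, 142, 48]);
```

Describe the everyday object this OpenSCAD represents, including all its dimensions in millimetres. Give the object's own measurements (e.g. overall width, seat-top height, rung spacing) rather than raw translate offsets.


A door frame. The clear opening is 859 mm wide and 2019 mm high. Two 73 mm wide jambs, 142 mm deep, stand either side of the opening from the floor to the top of the opening. A 48 mm thick head sits across the top of both jambs, spanning the full outside width of the frame.


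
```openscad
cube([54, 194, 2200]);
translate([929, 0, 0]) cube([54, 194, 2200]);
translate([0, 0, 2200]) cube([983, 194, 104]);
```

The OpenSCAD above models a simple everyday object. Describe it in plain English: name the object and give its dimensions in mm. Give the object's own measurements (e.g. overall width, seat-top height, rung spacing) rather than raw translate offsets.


A door frame. The clear opening is 875 mm wide and 2200 mm high. Two 54 mm wide jambs, 194 mm deep, stand either side of the opening from the floor to the top of the opening. A 104 mm thick head sits across the top of both jambs, spanning the full outside width of the frame.


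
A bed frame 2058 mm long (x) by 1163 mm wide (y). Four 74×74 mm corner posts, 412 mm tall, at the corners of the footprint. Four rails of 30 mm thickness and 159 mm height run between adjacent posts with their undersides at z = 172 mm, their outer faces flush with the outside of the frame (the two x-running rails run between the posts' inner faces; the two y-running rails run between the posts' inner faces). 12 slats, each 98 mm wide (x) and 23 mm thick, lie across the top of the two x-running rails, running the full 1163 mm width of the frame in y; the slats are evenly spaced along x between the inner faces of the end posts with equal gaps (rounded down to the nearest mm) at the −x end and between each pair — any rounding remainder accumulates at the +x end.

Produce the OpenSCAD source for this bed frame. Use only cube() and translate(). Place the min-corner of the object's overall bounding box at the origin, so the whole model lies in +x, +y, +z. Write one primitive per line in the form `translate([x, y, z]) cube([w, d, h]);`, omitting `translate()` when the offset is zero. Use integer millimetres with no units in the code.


cube([74, 74, 412]);
translate([0, 1089, 0]) cube([74, 74, 412]);
translate([1984, 0, 0]) cube([74, 74, 412]);
translate([1984, 1089, 0]) cube([74, 74, 412]);
translate([74, 0, 172]) cube([1910, 30, 159]);
translate([74, 1133, 172]) cube([1910, 30, 159]);
translate([0, 74, 172]) cube([30, 1015, 159]);
translate([2028, 74, 172]) cube([30, 1015, 159]);
translate([130, 0, 331]) cube([98, 1163, 23]);
translate([284, 0, 331]) cube([98, 1163, 23]);
translate([438, 0, 331]) cube([98, 1163, 23]);
translate([592, 0, 331]) cube([98, 1163, 23]);
translate([746, 0, 331]) cube([98, 1163, 23]);
translate([900, 0, 331]) cube([98, 1163, 23]);
translate([1054, 0, 331]) cube([98, 1163, 23]);
translate([1208, 0, 331]) cube([98, 1163, 23]);
translate([1362, 0, 331]) cube([98, 1163, 23]);
translate([1516, 0, 331]) cube([98, 1163, 23]);
translate([1670, 0, 331]) cube([98, 1163, 23]);
translate([1824, 0, 331]) cube([98, 1163, 23]);


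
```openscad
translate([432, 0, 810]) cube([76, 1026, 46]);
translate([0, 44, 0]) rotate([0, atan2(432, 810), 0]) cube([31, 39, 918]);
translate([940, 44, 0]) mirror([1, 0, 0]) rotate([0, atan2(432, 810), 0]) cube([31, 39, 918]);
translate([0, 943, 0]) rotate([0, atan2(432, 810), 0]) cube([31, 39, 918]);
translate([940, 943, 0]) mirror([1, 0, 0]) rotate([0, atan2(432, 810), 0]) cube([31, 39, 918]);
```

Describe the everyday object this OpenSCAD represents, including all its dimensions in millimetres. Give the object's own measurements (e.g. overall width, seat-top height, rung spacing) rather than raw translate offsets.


A sawhorse. A 76×1026×46 mm beam (x, y, z) sits on two A-frame leg pairs. Each pair is two raked legs of 31×39 mm section (39 mm along y) splaying symmetrically in x. Each leg rises 810 mm vertically over 432 mm of horizontal reach and is 918 mm long along its own axis. Every leg's outer bottom edge rests on the floor and its outer top edge meets a bottom edge of the beam — the left legs (tilting toward +x) meet the beam's −x bottom edge, the right legs (their mirror images, tilting toward −x) meet its +x bottom edge — so the leg tops tuck under the beam, the beam's underside is 810 mm above the floor, and the feet are 940 mm apart outside-to-outside with the beam centred between them. The two leg pairs are set in 44 mm from either end of the beam.


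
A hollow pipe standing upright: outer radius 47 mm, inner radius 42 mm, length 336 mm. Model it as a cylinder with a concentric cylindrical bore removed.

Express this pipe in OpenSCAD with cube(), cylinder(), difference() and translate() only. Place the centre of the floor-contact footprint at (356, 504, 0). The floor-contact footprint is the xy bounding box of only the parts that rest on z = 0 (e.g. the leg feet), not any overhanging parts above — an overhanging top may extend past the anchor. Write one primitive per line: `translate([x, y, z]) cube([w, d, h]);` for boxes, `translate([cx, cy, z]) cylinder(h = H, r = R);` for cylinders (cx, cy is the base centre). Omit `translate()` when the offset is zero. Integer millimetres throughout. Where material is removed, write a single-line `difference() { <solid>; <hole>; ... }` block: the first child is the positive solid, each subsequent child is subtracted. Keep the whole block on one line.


difference() { translate([356, 504, 0]) cylinder(h = 336, r = 47); translate([356, 504, 0]) cylinder(h = 336, r = 42); }


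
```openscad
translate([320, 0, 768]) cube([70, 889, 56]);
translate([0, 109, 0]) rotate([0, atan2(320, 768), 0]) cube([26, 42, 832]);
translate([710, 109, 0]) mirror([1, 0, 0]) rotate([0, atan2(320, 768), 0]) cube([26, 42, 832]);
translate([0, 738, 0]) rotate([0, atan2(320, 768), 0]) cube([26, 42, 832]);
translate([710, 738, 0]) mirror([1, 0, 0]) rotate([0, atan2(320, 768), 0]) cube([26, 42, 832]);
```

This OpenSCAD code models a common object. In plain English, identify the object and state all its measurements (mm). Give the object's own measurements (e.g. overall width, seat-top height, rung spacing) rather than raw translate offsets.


A sawhorse. A 70×889×56 mm beam (x, y, z) sits on two A-frame leg pairs. Each pair is two raked legs of 26×42 mm section (42 mm along y) splaying symmetrically in x. Each leg rises 768 mm vertically over 320 mm of horizontal reach and is 832 mm long along its own axis. Every leg's outer bottom edge rests on the floor and its outer top edge meets a bottom edge of the beam — the left legs (tilting toward +x) meet the beam's −x bottom edge, the right legs (their mirror images, tilting toward −x) meet its +x bottom edge — so the leg tops tuck under the beam, the beam's underside is 768 mm above the floor, and the feet are 710 mm apart outside-to-outside with the beam centred between them. The two leg pairs are set in 109 mm from either end of the beam.


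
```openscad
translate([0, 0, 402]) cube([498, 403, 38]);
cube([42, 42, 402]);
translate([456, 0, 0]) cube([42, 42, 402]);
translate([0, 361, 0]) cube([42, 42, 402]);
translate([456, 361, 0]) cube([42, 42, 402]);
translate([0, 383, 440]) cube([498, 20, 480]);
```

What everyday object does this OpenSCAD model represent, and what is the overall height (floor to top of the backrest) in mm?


A chair. The overall height is 920 mm.

A slab on four corner posts with a tall panel at the back — a chair. The seat slab sits at z = 402 with thickness 38, and the 480 mm backrest starts at the seat top, so the overall height is 402 + 38 + 480 = 920 mm.


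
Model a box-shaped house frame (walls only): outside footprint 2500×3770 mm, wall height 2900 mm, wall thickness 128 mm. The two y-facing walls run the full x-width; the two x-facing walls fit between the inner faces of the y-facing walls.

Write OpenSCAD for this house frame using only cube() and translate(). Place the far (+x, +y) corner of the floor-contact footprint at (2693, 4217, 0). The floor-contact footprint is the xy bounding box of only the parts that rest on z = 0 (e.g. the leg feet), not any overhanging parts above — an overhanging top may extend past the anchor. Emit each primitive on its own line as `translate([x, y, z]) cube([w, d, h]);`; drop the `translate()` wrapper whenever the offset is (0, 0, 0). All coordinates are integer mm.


translate([193, 447, 0]) cube([2500, 128, 2900]);
translate([193, 4089, 0]) cube([2500, 128, 2900]);
translate([193, 575, 0]) cube([128, 3514, 2900]);
translate([2565, 575, 0]) cube([128, 3514, 2900]);


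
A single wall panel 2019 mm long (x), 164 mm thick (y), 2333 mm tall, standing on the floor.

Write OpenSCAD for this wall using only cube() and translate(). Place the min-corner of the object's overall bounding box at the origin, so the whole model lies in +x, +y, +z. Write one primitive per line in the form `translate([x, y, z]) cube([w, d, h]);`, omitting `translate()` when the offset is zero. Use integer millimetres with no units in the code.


cube([2019, 164, 2333]);


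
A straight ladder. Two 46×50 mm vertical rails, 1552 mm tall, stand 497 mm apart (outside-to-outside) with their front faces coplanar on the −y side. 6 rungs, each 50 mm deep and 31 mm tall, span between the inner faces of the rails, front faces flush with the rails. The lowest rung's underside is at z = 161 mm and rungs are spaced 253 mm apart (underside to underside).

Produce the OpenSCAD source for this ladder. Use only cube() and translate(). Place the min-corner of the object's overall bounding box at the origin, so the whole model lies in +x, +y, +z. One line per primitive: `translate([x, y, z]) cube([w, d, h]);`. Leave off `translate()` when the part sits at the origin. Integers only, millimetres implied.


// rung span = 497 - 2*46 = 405
// rung[k] z = 161 + k*253
cube([46, 50, 1552]);
translate([451, 0, 0]) cube([46, 50, 1552]);
translate([46, 0, 161]) cube([405, 50, 31]);
translate([46, 0, 414]) cube([405, 50, 31]);
translate([46, 0, 667]) cube([405, 50, 31]);
translate([46, 0, 920]) cube([405, 50, 31]);
translate([46, 0, 1173]) cube([405, 50, 31]);
translate([46, 0, 1426]) cube([405, 50, 31]);


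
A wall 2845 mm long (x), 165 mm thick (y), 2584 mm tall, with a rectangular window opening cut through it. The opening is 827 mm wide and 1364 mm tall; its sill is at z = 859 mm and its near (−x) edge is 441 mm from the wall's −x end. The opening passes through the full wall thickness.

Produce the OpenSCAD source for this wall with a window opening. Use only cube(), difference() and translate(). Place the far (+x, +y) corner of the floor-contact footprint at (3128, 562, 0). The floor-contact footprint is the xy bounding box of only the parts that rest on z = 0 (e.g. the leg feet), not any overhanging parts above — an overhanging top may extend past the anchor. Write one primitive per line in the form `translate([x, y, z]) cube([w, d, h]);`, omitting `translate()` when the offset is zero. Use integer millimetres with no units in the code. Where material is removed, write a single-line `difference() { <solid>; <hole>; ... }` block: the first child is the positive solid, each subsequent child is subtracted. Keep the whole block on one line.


difference() { translate([283, 397, 0]) cube([2845, 165, 2584]); translate([724, 397, 859]) cube([827, 165, 1364]); }


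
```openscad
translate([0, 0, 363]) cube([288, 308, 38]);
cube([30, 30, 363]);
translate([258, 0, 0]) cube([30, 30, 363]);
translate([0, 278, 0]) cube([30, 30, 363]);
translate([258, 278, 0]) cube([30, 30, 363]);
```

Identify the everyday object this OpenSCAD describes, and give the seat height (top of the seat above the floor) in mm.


A stool. The seat height is 401 mm.

A 288×308×38 slab at z = 363 on four corner posts — a stool. The seat top is 363 + 38 = 401 mm.


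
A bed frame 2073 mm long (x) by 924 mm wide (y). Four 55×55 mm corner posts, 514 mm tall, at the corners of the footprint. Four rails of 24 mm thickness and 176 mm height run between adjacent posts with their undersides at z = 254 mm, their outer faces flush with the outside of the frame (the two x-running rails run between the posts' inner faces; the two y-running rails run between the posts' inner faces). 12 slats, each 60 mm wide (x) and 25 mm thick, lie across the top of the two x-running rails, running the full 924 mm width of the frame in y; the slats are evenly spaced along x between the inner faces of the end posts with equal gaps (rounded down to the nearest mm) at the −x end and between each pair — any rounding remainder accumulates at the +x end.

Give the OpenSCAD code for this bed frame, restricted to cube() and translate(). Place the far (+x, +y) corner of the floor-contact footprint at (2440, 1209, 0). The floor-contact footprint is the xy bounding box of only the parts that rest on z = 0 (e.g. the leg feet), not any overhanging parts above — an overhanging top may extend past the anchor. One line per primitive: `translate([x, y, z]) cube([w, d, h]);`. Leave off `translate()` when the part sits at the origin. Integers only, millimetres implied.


translate([367, 285, 0]) cube([55, 55, 514]);
translate([367, 1154, 0]) cube([55, 55, 514]);
translate([2385, 285, 0]) cube([55, 55, 514]);
translate([2385, 1154, 0]) cube([55, 55, 514]);
translate([422, 285, 254]) cube([1963, 24, 176]);
translate([422, 1185, 254]) cube([1963, 24, 176]);
translate([367, 340, 254]) cube([24, 814, 176]);
translate([2416, 340, 254]) cube([24, 814, 176]);
translate([517, 285, 430]) cube([60, 924, 25]);
translate([672, 285, 430]) cube([60, 924, 25]);
translate([827, 285, 430]) cube([60, 924, 25]);
translate([982, 285, 430]) cube([60, 924, 25]);
translate([1137, 285, 430]) cube([60, 924, 25]);
translate([1292, 285, 430]) cube([60, 924, 25]);
translate([1447, 285, 430]) cube([60, 924, 25]);
translate([1602, 285, 430]) cube([60, 924, 25]);
translate([1757, 285, 430]) cube([60, 924, 25]);
translate([1912, 285, 430]) cube([60, 924, 25]);
translate([2067, 285, 430]) cube([60, 924, 25]);
translate([2222, 285, 430]) cube([60, 924, 25]);


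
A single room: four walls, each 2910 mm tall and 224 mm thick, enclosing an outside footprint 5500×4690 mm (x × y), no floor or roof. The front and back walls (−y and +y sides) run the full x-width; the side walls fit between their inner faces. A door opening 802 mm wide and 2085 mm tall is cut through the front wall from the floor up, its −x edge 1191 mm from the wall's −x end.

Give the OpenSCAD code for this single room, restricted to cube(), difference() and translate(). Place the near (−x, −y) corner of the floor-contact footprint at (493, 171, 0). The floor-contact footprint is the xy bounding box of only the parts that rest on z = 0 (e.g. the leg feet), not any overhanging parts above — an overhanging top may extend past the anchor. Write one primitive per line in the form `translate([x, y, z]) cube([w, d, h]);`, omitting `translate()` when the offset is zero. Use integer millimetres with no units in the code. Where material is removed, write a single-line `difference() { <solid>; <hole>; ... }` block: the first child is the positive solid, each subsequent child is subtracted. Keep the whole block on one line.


difference() { translate([493, 171, 0]) cube([5500, 224, 2910]); translate([1684, 171, 0]) cube([802, 224, 2085]); }
translate([493, 4637, 0]) cube([5500, 224, 2910]);
translate([493, 395, 0]) cube([224, 4242, 2910]);
translate([5769, 395, 0]) cube([224, 4242, 2910]);


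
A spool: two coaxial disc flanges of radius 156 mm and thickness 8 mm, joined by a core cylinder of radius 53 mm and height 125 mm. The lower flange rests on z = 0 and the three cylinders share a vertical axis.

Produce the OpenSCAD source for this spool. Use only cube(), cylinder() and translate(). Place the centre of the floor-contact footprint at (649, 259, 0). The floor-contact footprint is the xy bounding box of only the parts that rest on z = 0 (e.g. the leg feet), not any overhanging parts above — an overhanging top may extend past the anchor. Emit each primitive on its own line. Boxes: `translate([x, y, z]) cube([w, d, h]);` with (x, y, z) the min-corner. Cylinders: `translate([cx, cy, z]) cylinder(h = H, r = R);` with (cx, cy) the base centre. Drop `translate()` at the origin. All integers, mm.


translate([649, 259, 0]) cylinder(h = 8, r = 156);
translate([649, 259, 8]) cylinder(h = 125, r = 53);
translate([649, 259, 133]) cylinder(h = 8, r = 156);


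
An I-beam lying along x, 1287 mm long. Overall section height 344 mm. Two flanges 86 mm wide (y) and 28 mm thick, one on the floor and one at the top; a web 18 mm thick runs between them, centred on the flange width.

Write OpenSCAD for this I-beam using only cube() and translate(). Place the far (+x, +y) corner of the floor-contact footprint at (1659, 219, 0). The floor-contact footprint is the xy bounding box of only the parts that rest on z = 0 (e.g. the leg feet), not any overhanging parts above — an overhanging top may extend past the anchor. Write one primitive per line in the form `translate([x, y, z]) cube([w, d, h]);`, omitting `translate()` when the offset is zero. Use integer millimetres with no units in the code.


translate([372, 133, 0]) cube([1287, 86, 28]);
translate([372, 167, 28]) cube([1287, 18, 288]);
translate([372, 133, 316]) cube([1287, 86, 28]);


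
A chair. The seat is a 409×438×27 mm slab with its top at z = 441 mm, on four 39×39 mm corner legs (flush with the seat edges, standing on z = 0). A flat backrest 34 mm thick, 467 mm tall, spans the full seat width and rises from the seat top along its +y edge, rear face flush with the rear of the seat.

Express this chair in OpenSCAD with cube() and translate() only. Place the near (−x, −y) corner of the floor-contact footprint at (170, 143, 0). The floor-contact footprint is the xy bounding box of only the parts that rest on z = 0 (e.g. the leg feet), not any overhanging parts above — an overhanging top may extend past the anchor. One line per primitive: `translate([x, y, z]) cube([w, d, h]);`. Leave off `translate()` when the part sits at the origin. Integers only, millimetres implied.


// leg_h = 441 - 27 = 414
translate([170, 143, 414]) cube([409, 438, 27]);
translate([170, 143, 0]) cube([39, 39, 414]);
translate([540, 143, 0]) cube([39, 39, 414]);
translate([170, 542, 0]) cube([39, 39, 414]);
translate([540, 542, 0]) cube([39, 39, 414]);
translate([170, 547, 441]) cube([409, 34, 467]);
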